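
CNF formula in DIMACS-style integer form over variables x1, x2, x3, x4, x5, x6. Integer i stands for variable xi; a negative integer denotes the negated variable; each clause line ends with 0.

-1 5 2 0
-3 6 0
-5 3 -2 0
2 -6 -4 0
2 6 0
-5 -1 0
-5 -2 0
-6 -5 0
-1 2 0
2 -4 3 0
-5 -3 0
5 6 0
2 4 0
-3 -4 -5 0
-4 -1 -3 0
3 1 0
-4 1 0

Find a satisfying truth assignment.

Try x1 = True.
  then x5 is forced to False.
  then x2 is forced to True.
  then x6 is forced to True.
The remaining clauses are satisfied by x3 = False, x4 = True.
Every clause has at least one true literal under this assignment.

x1=True  x2=True  x3=False  x4=True  x5=False  x6=True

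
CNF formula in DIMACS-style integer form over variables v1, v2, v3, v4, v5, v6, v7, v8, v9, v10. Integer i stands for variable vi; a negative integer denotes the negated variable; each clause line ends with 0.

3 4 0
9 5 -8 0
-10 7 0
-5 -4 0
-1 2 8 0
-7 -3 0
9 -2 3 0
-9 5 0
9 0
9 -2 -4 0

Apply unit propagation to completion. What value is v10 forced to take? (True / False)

False

Unit clause (v9) sets v9 = True.
From (v5 \/ ~v9) and v9 = True: v5 = True.
In (~v4 \/ ~v5), ~v5 is now false; ~v4 must hold, so v4 = False.
(v3 \/ v4): since v4 = False, the clause reduces to (v3). v3 = True.
From (~v3 \/ ~v7) and v3 = True: v7 = False.
In (v7 \/ ~v10), v7 is now false; ~v10 must hold, so v10 = False.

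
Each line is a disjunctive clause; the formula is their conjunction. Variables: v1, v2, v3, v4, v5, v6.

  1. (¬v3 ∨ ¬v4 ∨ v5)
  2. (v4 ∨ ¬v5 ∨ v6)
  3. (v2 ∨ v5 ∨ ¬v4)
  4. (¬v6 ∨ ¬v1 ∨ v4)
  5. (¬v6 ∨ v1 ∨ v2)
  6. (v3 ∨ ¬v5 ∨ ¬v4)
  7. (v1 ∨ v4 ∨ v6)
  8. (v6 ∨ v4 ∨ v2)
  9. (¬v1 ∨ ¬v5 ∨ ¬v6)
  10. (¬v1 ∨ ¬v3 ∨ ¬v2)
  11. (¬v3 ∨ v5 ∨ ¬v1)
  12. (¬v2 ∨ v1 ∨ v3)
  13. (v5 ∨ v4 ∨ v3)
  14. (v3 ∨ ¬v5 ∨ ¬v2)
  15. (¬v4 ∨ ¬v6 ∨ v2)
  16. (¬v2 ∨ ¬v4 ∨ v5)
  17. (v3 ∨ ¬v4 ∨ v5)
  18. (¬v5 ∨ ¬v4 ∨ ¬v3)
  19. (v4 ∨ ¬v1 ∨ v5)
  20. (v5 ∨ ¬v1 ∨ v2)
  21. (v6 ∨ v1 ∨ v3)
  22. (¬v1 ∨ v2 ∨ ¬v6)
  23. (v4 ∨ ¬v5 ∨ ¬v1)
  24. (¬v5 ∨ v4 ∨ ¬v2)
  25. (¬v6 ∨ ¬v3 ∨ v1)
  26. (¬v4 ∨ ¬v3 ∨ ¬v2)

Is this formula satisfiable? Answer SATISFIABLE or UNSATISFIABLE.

UNSATISFIABLE

v4 = True:
  v3 = True:
    propagation gives v5=True; an empty clause results — contradiction.
  v3 = False:
    propagation gives v5=False; an empty clause results — contradiction.
v4 = False:
  v1 = True:
    propagation gives v6=False, v5=False; an empty clause results — contradiction.
  v1 = False:
    propagation gives v6=True, v2=True, v3=True; an empty clause results — contradiction.
Every branch closes, so no satisfying assignment exists.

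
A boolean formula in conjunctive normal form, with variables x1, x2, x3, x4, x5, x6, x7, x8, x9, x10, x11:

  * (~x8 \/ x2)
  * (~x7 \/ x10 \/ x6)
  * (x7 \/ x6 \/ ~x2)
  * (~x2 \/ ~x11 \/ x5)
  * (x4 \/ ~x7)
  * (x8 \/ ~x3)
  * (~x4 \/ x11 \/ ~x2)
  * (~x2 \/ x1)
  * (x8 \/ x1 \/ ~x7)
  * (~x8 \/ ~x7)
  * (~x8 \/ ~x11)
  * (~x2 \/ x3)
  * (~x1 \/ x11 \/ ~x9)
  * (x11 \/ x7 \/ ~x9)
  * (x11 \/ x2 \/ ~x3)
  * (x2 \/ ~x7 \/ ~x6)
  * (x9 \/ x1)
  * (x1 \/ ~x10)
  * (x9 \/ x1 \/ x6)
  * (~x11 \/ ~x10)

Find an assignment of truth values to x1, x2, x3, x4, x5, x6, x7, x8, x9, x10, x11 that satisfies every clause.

Try x1 = True.
Set x2 = False and propagate.
  then x8 is forced to False.
  then x3 is forced to False.
For the remaining variables, x4 = True, x5 = False, x6 = False, x7 = False, x9 = False, x10 = False, x11 = False works.
Check each clause:
  1. (x2 \/ ~x8) — ~x8 is true.
  2. (~x7 \/ x10 \/ x6) — ~x7 is true.
  3. (x7 \/ ~x2 \/ x6) — ~x2 is true.
  4. (~x2 \/ x5 \/ ~x11) — ~x11 is true.
  5. (x4 \/ ~x7) — ~x7 is true.
  6. (~x3 \/ x8) — ~x3 is true.
  7. (x11 \/ ~x2 \/ ~x4) — ~x2 is true.
  8. (x1 \/ ~x2) — x1 is true.
  9. (x8 \/ ~x7 \/ x1) — x1 is true.
  10. (~x8 \/ ~x7) — ~x8 is true.
  11. (~x11 \/ ~x8) — ~x8 is true.
  12. (~x2 \/ x3) — ~x2 is true.
  13. (~x1 \/ x11 \/ ~x9) — ~x9 is true.
  14. (~x9 \/ x7 \/ x11) — ~x9 is true.
  15. (~x3 \/ x2 \/ x11) — ~x3 is true.
  16. (~x7 \/ ~x6 \/ x2) — ~x7 is true.
  17. (x1 \/ x9) — x1 is true.
  18. (~x10 \/ x1) — x1 is true.
  19. (x6 \/ x9 \/ x1) — x1 is true.
  20. (~x11 \/ ~x10) — ~x11 is true.

x1=True, x2=False, x3=False, x4=True, x5=False, x6=False, x7=False, x8=False, x9=False, x10=False, x11=False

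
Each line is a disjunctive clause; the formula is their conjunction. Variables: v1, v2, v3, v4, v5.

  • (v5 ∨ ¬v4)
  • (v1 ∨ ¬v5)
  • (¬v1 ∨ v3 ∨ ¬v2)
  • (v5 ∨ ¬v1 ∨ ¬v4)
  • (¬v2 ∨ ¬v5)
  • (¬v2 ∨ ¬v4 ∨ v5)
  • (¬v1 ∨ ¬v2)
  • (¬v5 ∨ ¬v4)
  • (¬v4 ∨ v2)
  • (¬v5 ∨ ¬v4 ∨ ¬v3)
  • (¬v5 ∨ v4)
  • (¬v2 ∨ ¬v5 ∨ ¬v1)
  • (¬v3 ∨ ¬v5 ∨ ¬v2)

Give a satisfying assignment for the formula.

Branch on v1: take v1 = True.
  then v2 is forced to False.
  then v4 is forced to False.
  then v5 is forced to False.
v3 is now unconstrained; take v3 = False.

v1 = 1, v2 = 0, v3 = 0, v4 = 0, v5 = 0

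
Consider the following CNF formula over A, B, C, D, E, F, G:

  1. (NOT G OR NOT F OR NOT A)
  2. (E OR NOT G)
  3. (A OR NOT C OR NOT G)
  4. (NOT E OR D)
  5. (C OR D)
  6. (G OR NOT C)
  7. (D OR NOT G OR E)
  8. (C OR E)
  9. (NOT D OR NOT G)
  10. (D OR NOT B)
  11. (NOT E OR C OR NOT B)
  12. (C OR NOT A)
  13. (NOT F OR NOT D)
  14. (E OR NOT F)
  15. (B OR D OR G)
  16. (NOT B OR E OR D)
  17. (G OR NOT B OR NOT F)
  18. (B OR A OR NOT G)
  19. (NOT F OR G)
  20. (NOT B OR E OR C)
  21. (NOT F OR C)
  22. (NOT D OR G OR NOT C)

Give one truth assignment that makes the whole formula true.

Pure literal: F appears only negated; assign F = False.
Set A = False and propagate.
Try B = False.
  then G is forced to False.
  then C is forced to False.
  then D is forced to True.
  then E is forced to True.
Every clause has at least one true literal under this assignment.
Check each clause:
  1. (NOT F OR NOT A OR NOT G) — NOT G is true.
  2. (E OR NOT G) — NOT G is true.
  3. (NOT G OR A OR NOT C) — NOT C is true.
  4. (NOT E OR D) — D is true.
  5. (D OR C) — D is true.
  6. (NOT C OR G) — NOT C is true.
  7. (D OR E OR NOT G) — NOT G is true.
  8. (C OR E) — E is true.
  9. (NOT D OR NOT G) — NOT G is true.
  10. (NOT B OR D) — D is true.
  11. (NOT B OR C OR NOT E) — NOT B is true.
  12. (NOT A OR C) — NOT A is true.
  13. (NOT D OR NOT F) — NOT F is true.
  14. (NOT F OR E) — NOT F is true.
  15. (G OR B OR D) — D is true.
  16. (D OR NOT B OR E) — D is true.
  17. (G OR NOT F OR NOT B) — NOT F is true.
  18. (B OR A OR NOT G) — NOT G is true.
  19. (NOT F OR G) — NOT F is true.
  20. (C OR E OR NOT B) — E is true.
  21. (NOT F OR C) — NOT F is true.
  22. (NOT D OR NOT C OR G) — NOT C is true.

A=0, B=0, C=0, D=1, E=1, F=0, G=0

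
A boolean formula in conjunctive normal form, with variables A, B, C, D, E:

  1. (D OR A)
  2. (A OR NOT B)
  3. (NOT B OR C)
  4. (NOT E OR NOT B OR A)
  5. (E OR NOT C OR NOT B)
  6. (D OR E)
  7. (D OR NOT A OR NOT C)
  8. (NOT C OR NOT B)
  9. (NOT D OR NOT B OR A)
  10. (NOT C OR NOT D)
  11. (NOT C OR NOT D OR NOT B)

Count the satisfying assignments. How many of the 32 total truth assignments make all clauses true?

5

Satisfying assignments:
  A=0 B=0 C=0 D=1 E=0
  A=0 B=0 C=0 D=1 E=1
  A=1 B=0 C=0 D=0 E=1
  A=1 B=0 C=0 D=1 E=0
  A=1 B=0 C=0 D=1 E=1
Count: 5.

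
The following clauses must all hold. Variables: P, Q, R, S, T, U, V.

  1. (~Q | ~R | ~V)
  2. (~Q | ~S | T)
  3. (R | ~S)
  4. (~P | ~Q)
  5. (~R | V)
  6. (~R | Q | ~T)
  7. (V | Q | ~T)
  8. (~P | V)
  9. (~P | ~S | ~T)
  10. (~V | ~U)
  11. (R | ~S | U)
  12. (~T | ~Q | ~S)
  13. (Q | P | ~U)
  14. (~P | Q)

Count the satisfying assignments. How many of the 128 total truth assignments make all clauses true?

11

Case analysis on Q and P:
  Q=T, P=T: a clause becomes empty — 0.
  Q=T, P=F: T free; 3 ways for (R,S,U,V) × 2^1 = 6.
  Q=F, P=T: a clause becomes empty — 0.
  Q=F, P=F: 5 of the 32 assignments to (R,S,T,U,V) work.
Total: 0 + 6 + 0 + 5 = 11.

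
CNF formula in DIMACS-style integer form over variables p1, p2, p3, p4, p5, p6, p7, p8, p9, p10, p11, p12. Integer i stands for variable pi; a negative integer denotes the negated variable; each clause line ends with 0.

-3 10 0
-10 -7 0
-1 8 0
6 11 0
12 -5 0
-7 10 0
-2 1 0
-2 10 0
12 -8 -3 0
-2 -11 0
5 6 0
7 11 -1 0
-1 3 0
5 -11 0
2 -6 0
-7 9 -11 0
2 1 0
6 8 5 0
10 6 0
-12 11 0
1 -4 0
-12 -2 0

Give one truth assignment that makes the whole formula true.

Try p1 = True.
  then p8 is forced to True.
  then p3 is forced to True.
  then p10 is forced to True.
  then p7 is forced to False.
  then p12 is forced to True.
  then p11 is forced to True.
  then p2 is forced to False.
  then p5 is forced to True.
  then p6 is forced to False.
p4, p9 are now unconstrained; take p4 = True, p9 = False.

p1=T, p2=F, p3=T, p4=T, p5=T, p6=F, p7=F, p8=T, p9=F, p10=T, p11=T, p12=T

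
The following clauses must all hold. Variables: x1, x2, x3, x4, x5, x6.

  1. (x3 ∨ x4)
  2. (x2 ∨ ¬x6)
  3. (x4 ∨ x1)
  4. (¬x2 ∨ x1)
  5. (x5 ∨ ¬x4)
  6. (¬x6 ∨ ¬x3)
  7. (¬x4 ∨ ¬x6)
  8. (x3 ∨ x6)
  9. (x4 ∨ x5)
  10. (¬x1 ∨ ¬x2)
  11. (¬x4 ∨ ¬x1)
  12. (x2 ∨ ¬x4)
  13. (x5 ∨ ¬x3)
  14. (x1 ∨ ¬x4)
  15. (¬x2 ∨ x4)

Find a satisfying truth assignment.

Pure literal: x5 appears only positively; assign x5 = True.
Set x1 = True and propagate.
  then x2 is forced to False.
  then x6 is forced to False.
  then x3 is forced to True.
  then x4 is forced to False.

x1 = True, x2 = False, x3 = True, x4 = False, x5 = True, x6 = False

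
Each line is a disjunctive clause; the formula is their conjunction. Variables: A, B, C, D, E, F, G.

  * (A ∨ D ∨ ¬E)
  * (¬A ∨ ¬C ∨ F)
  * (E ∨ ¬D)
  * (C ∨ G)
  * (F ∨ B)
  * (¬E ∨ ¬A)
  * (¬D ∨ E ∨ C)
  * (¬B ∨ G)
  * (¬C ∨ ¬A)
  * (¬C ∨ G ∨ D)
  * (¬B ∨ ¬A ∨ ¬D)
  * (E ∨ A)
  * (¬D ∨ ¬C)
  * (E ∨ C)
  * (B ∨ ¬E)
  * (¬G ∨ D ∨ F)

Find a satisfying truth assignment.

A=False, B=True, C=False, D=True, E=True, F=True, G=True

Check each clause:
  1. (D ∨ ¬E ∨ A) — D is true.
  2. (¬C ∨ ¬A ∨ F) — ¬C is true.
  3. (¬D ∨ E) — E is true.
  4. (C ∨ G) — G is true.
  5. (F ∨ B) — B is true.
  6. (¬A ∨ ¬E) — ¬A is true.
  7. (¬D ∨ E ∨ C) — E is true.
  8. (¬B ∨ G) — G is true.
  9. (¬C ∨ ¬A) — ¬C is true.
  10. (D ∨ G ∨ ¬C) — D is true.
  11. (¬D ∨ ¬B ∨ ¬A) — ¬A is true.
  12. (A ∨ E) — E is true.
  13. (¬C ∨ ¬D) — ¬C is true.
  14. (E ∨ C) — E is true.
  15. (B ∨ ¬E) — B is true.
  16. (F ∨ D ∨ ¬G) — D is true.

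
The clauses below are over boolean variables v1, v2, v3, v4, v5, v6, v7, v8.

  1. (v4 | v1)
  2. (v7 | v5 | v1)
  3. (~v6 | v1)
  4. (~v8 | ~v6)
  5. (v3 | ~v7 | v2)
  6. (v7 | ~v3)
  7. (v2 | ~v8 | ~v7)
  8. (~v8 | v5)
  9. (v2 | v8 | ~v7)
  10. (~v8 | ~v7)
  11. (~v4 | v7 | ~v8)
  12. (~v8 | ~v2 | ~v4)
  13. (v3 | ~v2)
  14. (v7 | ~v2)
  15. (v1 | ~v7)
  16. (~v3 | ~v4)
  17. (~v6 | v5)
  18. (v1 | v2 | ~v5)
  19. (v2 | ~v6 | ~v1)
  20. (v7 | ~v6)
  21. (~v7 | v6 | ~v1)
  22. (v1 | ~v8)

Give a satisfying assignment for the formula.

v1=T, v2=F, v3=F, v4=T, v5=F, v6=F, v7=F, v8=F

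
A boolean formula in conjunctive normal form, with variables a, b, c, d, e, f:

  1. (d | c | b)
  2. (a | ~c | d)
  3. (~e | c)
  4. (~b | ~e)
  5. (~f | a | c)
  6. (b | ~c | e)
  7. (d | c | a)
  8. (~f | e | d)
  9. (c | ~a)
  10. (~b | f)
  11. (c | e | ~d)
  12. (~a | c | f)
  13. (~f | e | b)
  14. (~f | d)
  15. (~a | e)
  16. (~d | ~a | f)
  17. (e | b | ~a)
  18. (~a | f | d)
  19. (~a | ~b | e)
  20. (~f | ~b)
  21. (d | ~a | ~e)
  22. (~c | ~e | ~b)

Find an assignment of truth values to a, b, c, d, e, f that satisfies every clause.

Try a = False.
For the remaining variables, b = False, c = True, d = True, e = True, f = False works.
Every clause has at least one true literal under this assignment.

a=0, b=0, c=1, d=1, e=1, f=0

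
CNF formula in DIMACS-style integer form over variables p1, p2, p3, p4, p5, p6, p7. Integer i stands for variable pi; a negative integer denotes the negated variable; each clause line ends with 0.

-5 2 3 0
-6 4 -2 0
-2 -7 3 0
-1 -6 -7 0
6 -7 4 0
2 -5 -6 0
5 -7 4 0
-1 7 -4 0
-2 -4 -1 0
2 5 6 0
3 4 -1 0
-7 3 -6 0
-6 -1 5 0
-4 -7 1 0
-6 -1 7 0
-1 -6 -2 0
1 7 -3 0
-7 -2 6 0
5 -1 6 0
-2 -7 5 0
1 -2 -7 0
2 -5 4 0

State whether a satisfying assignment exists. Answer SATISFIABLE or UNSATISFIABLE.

SATISFIABLE

Set p1 = False and propagate.
For the remaining variables, p2 = True, p3 = False, p4 = True, p5 = True, p6 = True, p7 = False works.
So p1=F, p2=T, p3=F, p4=T, p5=T, p6=T, p7=F is a satisfying assignment.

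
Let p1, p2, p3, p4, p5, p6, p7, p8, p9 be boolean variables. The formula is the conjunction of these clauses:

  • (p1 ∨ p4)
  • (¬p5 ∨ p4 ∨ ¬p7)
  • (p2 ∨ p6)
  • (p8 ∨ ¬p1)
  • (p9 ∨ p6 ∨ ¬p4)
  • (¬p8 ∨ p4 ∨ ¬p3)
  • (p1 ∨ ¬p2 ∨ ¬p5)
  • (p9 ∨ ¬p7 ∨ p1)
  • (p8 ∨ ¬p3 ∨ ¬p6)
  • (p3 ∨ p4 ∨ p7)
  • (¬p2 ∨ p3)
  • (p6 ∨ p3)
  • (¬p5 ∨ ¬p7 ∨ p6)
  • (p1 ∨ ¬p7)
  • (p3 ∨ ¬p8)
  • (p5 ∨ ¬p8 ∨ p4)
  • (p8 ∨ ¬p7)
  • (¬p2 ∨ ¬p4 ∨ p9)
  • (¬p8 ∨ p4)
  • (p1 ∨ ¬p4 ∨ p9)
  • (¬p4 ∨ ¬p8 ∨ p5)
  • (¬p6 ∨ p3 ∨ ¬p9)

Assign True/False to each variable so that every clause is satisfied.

p1=True  p2=True  p3=True  p4=True  p5=True  p6=True  p7=False  p8=True  p9=True

Set p1 = True and propagate.
  then p8 is forced to True.
  then p3 is forced to True.
  then p4 is forced to True.
  then p5 is forced to True.
Branch on p2: take p2 = True.
  then p9 is forced to True.
Set p6 = True and propagate.
p7 is now unconstrained; take p7 = False.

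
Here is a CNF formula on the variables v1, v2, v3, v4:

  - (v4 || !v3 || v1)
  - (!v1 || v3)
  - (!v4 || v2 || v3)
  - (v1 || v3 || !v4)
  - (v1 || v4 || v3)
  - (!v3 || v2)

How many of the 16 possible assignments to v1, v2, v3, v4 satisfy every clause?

3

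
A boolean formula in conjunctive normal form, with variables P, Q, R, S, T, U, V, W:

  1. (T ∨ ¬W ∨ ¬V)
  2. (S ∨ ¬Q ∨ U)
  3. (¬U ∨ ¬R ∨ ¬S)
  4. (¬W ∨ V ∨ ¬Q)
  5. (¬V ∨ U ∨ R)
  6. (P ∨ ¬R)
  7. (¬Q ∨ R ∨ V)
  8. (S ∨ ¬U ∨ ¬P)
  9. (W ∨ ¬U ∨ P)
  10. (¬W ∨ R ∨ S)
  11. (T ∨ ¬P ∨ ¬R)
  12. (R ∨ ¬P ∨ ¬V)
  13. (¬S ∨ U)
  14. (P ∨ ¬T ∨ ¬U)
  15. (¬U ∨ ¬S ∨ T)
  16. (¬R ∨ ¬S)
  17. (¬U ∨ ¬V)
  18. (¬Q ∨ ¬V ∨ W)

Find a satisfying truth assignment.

P=1  Q=0  R=0  S=1  T=1  U=1  V=0  W=0

Pure literal: Q appears only negated; assign Q = False.
Branch on P: take P = True.
Branch on R: take R = False.
  then V is forced to False.
For the remaining variables, S = True, T = True, U = True, W = False works.
Every clause has at least one true literal under this assignment.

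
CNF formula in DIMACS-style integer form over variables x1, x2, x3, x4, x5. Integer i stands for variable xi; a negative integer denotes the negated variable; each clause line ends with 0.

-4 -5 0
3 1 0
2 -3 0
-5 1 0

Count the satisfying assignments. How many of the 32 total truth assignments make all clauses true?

11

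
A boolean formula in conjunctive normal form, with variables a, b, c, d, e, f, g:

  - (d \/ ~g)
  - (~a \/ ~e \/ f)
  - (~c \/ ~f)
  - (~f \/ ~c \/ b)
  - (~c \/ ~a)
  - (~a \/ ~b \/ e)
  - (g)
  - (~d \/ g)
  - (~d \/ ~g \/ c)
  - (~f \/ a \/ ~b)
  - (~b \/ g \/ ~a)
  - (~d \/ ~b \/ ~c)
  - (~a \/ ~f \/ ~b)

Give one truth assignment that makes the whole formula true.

Unit propagation: (g) forces g = True.
(d) is a unit clause, so d = True.
Unit propagation: (c) forces c = True.
(~f) is a unit clause, so f = False.
The clause (~a) is unit: a must be False.
Unit propagation: (~b) forces b = False.
e is now unconstrained; take e = True.
Every clause has at least one true literal under this assignment.

a = 0, b = 0, c = 1, d = 1, e = 1, f = 0, g = 1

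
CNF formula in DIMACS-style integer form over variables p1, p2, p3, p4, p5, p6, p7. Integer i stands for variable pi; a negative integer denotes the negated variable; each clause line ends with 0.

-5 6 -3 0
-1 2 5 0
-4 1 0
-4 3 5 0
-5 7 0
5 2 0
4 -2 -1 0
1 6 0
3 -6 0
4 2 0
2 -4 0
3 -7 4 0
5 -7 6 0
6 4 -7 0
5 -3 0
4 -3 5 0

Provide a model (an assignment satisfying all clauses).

p1=F, p2=T, p3=T, p4=F, p5=T, p6=T, p7=T

Check each clause:
  1. (NOT p5 OR NOT p3 OR p6) — p6 is true.
  2. (p2 OR p5 OR NOT p1) — p2 is true.
  3. (p1 OR NOT p4) — NOT p4 is true.
  4. (p3 OR NOT p4 OR p5) — p3 is true.
  5. (p7 OR NOT p5) — p7 is true.
  6. (p5 OR p2) — p2 is true.
  7. (NOT p1 OR p4 OR NOT p2) — NOT p1 is true.
  8. (p1 OR p6) — p6 is true.
  9. (NOT p6 OR p3) — p3 is true.
  10. (p2 OR p4) — p2 is true.
  11. (NOT p4 OR p2) — p2 is true.
  12. (p4 OR NOT p7 OR p3) — p3 is true.
  13. (NOT p7 OR p6 OR p5) — p5 is true.
  14. (NOT p7 OR p4 OR p6) — p6 is true.
  15. (p5 OR NOT p3) — p5 is true.
  16. (p5 OR NOT p3 OR p4) — p5 is true.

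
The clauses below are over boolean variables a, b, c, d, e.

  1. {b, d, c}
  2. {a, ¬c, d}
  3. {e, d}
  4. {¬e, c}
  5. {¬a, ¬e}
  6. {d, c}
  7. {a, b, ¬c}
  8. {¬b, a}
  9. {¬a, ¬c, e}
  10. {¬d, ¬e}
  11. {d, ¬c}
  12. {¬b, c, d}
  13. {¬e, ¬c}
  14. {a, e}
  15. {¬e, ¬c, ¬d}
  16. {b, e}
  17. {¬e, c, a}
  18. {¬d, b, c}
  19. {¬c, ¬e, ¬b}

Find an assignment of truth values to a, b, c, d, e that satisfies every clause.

a=True  b=True  c=False  d=True  e=False

Branch on a: take a = True.
  then e is forced to False.
  then d is forced to True.
  then c is forced to False.
  then b is forced to True.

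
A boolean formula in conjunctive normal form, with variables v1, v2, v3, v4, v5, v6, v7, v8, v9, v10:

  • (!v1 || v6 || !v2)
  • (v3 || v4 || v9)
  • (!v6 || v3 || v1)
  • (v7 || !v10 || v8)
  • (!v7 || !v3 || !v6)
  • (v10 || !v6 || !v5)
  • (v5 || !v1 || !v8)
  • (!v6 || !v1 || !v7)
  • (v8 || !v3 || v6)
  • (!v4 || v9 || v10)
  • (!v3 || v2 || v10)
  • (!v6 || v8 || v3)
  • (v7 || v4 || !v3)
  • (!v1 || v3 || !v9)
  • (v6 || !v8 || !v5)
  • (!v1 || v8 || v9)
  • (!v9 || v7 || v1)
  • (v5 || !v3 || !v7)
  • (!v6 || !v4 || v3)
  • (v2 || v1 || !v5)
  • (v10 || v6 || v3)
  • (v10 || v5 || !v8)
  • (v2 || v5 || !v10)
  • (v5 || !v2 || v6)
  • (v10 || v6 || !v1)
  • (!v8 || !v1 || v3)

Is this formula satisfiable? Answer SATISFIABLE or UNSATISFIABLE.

SATISFIABLE

Try v1 = False.
For the remaining variables, v2 = True, v3 = True, v4 = True, v5 = True, v6 = True, v7 = False, v8 = True, v9 = False, v10 = True works.
Every clause has at least one true literal under this assignment.
So v1 = F, v2 = T, v3 = T, v4 = T, v5 = T, v6 = T, v7 = F, v8 = T, v9 = F, v10 = T is a satisfying assignment.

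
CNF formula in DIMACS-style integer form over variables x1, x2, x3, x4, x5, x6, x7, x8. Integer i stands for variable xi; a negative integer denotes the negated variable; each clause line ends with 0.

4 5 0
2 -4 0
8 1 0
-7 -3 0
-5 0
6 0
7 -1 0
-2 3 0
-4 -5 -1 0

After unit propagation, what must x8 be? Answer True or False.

True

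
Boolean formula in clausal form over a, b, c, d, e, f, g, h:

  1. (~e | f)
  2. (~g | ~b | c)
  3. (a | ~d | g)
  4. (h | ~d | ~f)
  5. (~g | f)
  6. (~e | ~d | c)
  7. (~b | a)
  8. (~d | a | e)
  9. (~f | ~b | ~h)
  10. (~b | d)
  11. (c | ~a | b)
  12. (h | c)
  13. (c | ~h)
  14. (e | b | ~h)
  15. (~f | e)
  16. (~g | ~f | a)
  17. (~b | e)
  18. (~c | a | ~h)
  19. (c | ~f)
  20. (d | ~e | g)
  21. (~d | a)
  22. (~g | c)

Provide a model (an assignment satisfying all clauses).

a=1  b=0  c=1  d=0  e=0  f=0  g=0  h=0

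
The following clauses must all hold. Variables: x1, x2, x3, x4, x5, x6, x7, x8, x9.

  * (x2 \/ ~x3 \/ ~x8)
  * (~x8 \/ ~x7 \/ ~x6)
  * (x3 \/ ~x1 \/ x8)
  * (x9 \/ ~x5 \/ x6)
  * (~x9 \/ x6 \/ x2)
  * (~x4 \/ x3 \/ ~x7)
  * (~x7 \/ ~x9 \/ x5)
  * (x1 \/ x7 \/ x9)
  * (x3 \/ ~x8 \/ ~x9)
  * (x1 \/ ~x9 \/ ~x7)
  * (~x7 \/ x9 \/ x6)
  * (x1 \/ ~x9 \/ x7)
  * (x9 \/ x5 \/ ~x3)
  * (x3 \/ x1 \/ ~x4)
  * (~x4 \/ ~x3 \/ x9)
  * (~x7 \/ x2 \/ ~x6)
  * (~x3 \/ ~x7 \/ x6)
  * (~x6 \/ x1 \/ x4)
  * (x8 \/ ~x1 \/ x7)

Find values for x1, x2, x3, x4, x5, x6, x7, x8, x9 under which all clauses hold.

x1 = True  x2 = True  x3 = True  x4 = False  x5 = True  x6 = False  x7 = False  x8 = True  x9 = True

x2 occurs only positively in the remaining clauses — set x2 = True.
Branch on x1: take x1 = True.
Branch on x3: take x3 = True.
Branch on x4: take x4 = False.
The remaining clauses are satisfied by x5 = True, x6 = False, x7 = False, x8 = True, x9 = True.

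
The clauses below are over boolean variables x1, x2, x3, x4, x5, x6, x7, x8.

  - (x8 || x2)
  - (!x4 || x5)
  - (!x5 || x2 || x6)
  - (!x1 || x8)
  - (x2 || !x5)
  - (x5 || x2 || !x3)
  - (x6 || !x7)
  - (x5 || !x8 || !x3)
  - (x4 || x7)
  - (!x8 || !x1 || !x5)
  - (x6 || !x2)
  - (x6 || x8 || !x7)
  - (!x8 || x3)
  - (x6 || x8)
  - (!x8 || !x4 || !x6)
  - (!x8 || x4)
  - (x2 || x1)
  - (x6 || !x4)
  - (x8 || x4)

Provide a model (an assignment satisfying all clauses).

x1 = F  x2 = T  x3 = T  x4 = T  x5 = T  x6 = T  x7 = T  x8 = F

Set x1 = False and propagate.
  then x2 is forced to True.
  then x6 is forced to True.
Branch on x3: take x3 = True.
Set x4 = True and propagate.
  then x5 is forced to True.
  then x8 is forced to False.
x7 is now unconstrained; take x7 = True.
Every clause has at least one true literal under this assignment.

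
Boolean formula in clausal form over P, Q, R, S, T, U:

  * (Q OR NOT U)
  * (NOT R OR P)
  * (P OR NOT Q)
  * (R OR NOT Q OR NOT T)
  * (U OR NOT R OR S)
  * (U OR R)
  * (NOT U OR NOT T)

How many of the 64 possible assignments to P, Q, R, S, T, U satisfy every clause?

8

Split on R, then U.
  R=1, U=1: remaining (P,Q,S,T) ∈ {(1,1,0,0); (1,1,1,0)} — 2.
  R=1, U=0: remaining (P,Q,S,T) ∈ {(1,0,1,0); (1,0,1,1); (1,1,1,0); (1,1,1,1)} — 4.
  R=0, U=1: remaining (P,Q,S,T) ∈ {(1,1,0,0); (1,1,1,0)} — 2.
  R=0, U=0: a clause becomes empty — 0.
Total: 2 + 4 + 2 + 0 = 8.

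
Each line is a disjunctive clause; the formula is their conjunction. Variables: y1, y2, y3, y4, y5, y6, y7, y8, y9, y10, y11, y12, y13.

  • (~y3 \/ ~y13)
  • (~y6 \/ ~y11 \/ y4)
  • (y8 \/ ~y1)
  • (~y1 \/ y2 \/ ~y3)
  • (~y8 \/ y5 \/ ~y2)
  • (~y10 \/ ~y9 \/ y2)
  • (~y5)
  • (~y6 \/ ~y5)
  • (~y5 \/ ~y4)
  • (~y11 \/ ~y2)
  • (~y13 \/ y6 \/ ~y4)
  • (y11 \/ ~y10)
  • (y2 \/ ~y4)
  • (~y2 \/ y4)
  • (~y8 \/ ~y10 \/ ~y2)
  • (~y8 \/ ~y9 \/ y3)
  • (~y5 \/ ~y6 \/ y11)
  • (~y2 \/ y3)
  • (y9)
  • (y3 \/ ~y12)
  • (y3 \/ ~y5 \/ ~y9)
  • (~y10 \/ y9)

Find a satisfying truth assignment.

y1=F, y2=F, y3=F, y4=F, y5=F, y6=F, y7=F, y8=F, y9=T, y10=F, y11=T, y12=F, y13=F

(~y5) is a unit clause, so y5 = False.
Unit propagation: (y9) forces y9 = True.
Pure literal: y1 appears only negated; assign y1 = False.
y10 occurs only negated in the remaining clauses — set y10 = False.
Set y2 = False and propagate.
  then y4 is forced to False.
Try y3 = False.
  then y8 is forced to False.
  then y12 is forced to False.
Try y6 = False.
y7, y11, y13 are now unconstrained; take y7 = False, y11 = True, y13 = False.
Every clause has at least one true literal under this assignment.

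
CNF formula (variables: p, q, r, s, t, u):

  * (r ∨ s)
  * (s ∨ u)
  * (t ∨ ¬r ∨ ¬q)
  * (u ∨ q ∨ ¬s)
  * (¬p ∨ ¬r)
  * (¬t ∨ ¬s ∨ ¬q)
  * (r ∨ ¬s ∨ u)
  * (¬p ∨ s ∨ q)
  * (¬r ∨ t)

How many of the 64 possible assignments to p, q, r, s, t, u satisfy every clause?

Case analysis on s and r:
  s=1, r=1: remaining (p,q,t,u) ∈ {(0,0,1,1)} — 1.
  s=1, r=0: p free; 3 ways for (q,t,u) × 2^1 = 6.
  s=0, r=1: remaining (p,q,t,u) ∈ {(0,0,1,1); (0,1,1,1)} — 2.
  s=0, r=0: a clause becomes empty — 0.
Total: 1 + 6 + 2 + 0 = 9.

9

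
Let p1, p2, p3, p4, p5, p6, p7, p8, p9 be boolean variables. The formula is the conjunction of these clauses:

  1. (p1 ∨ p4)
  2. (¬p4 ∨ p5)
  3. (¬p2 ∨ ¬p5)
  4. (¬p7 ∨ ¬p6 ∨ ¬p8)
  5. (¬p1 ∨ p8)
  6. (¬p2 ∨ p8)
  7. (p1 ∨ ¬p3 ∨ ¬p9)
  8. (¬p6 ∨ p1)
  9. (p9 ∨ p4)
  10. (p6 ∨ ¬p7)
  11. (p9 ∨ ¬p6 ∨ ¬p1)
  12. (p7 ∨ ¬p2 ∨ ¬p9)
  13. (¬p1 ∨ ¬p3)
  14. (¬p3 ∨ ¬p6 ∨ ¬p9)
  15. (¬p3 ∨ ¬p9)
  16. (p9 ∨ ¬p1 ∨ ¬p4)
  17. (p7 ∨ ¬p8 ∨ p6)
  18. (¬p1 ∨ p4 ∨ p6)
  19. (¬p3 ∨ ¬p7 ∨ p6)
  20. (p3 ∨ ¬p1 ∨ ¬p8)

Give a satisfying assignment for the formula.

p1 = False, p2 = False, p3 = True, p4 = True, p5 = True, p6 = False, p7 = False, p8 = False, p9 = False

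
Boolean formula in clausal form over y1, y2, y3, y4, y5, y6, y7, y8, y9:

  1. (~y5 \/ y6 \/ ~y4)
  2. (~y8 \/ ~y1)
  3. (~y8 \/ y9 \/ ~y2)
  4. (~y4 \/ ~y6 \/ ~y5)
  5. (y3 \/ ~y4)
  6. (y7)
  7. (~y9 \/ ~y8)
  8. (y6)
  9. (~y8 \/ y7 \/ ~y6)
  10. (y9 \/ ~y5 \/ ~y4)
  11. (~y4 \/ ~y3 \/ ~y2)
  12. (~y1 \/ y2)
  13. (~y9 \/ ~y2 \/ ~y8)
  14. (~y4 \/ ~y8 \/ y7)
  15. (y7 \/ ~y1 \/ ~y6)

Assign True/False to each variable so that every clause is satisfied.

y1=F, y2=F, y3=F, y4=F, y5=T, y6=T, y7=T, y8=T, y9=F

The clause (y7) is unit: y7 must be True.
The clause (y6) is unit: y6 must be True.
y1 occurs only negated in the remaining clauses — set y1 = False.
y4 occurs only negated in the remaining clauses — set y4 = False.
Branch on y2: take y2 = False.
The remaining clauses are satisfied by y3 = False, y5 = True, y8 = True, y9 = False.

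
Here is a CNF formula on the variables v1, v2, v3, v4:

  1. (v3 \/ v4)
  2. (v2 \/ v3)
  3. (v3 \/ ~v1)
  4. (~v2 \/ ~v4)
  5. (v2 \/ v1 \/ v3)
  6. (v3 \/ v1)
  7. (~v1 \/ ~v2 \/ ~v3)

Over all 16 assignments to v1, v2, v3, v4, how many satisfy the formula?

Satisfying assignments:
  v1=0 v2=0 v3=1 v4=0
  v1=0 v2=0 v3=1 v4=1
  v1=0 v2=1 v3=1 v4=0
  v1=1 v2=0 v3=1 v4=0
  v1=1 v2=0 v3=1 v4=1
That's 5 in total.

5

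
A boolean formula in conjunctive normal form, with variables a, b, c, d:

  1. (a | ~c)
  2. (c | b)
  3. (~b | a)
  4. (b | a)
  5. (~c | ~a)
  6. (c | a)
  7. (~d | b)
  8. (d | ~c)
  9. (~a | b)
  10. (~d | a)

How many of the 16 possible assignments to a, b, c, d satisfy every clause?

The models are:
  a=T b=T c=F d=F
  a=T b=T c=F d=T
That's 2 in total.

2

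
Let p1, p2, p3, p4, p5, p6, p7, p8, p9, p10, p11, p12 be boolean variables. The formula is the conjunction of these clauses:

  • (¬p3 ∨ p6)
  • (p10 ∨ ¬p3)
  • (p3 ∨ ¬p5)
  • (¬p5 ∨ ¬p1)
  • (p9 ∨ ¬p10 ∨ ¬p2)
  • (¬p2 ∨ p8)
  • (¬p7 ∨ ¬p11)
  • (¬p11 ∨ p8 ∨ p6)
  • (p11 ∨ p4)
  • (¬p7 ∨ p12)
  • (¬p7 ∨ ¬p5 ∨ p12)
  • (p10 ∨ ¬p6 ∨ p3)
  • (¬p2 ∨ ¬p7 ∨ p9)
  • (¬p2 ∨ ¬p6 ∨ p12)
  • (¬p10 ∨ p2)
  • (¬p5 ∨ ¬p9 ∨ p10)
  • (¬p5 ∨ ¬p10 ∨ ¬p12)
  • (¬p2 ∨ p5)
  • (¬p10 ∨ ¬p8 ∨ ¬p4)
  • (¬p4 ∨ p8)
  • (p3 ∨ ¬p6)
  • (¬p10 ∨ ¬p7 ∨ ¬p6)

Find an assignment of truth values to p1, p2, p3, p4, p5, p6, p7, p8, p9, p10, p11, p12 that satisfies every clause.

Pure literal: p1 appears only negated; assign p1 = False.
Pure literal: p7 appears only negated; assign p7 = False.
Branch on p2: take p2 = False.
  then p10 is forced to False.
  then p3 is forced to False.
  then p5 is forced to False.
  then p6 is forced to False.
The remaining clauses are satisfied by p4 = False, p8 = True, p9 = True, p11 = True, p12 = False.

p1=False  p2=False  p3=False  p4=False  p5=False  p6=False  p7=False  p8=True  p9=True  p10=False  p11=True  p12=False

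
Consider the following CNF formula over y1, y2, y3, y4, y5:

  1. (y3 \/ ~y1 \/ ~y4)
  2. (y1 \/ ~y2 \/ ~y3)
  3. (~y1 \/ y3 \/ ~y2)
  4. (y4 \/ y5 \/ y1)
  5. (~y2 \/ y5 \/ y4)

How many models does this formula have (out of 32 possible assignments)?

18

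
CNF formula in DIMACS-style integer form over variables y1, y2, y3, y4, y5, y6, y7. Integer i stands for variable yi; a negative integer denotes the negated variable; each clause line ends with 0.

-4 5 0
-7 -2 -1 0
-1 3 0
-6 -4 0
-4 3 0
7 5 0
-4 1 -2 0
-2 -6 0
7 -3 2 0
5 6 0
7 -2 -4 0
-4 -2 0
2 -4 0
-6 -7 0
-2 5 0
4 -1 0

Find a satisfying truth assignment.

y1=False, y2=True, y3=True, y4=False, y5=True, y6=False, y7=True

Pure literal: y5 appears only positively; assign y5 = True.
Branch on y1: take y1 = False.
Set y2 = True and propagate.
  then y4 is forced to False.
  then y6 is forced to False.
y3, y7 are now unconstrained; take y3 = True, y7 = True.
Every clause has at least one true literal under this assignment.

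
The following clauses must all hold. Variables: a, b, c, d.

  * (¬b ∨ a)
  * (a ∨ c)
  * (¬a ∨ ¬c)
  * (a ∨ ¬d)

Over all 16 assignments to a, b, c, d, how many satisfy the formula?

5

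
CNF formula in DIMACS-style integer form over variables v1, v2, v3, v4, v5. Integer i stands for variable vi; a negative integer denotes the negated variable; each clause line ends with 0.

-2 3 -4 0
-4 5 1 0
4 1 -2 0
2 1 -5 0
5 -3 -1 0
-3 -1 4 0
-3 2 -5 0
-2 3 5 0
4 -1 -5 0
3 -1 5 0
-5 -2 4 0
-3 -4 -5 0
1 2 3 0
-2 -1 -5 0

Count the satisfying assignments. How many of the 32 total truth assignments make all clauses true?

2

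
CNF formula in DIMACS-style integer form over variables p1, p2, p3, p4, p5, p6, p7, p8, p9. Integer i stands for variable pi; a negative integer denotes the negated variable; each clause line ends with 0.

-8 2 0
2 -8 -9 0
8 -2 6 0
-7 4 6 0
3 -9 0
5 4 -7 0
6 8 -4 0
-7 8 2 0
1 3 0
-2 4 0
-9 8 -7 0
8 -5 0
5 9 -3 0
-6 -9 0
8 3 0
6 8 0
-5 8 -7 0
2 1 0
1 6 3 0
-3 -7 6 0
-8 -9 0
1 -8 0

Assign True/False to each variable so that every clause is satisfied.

Pure literal: p1 appears only positively; assign p1 = True.
p7 occurs only negated in the remaining clauses — set p7 = False.
Branch on p2: take p2 = True.
  then p4 is forced to True.
Try p3 = False.
  then p9 is forced to False.
  then p8 is forced to True.
p5, p6 are now unconstrained; take p5 = True, p6 = False.

p1=1, p2=1, p3=0, p4=1, p5=1, p6=0, p7=0, p8=1, p9=0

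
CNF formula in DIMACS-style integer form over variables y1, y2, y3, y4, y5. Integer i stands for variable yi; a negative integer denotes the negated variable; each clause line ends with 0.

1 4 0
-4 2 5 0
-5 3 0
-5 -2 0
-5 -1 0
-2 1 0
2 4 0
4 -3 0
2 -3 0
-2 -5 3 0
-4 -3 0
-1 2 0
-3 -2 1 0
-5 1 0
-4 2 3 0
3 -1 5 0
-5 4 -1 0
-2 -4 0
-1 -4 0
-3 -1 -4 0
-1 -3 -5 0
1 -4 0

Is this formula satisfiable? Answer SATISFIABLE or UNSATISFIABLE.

UNSATISFIABLE

y1 = True:
  propagation gives y5=False, y2=True, y3=True, y4=True; an empty clause results — contradiction.
y1 = False:
  propagation gives y4=True; an empty clause results — contradiction.
Every branch closes, so no satisfying assignment exists.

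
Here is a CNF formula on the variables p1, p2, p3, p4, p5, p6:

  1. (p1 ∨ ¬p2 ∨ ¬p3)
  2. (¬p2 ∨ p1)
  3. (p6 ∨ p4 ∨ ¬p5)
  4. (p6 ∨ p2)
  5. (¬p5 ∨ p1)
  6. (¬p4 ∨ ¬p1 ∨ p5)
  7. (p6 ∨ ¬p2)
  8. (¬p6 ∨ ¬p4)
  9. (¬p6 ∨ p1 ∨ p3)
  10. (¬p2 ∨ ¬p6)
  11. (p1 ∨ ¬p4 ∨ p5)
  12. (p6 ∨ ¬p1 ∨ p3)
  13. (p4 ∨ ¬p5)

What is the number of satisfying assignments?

The models are:
  p1=F p2=F p3=T p4=F p5=F p6=T
  p1=T p2=F p3=F p4=F p5=F p6=T
  p1=T p2=F p3=T p4=F p5=F p6=T
That's 3 in total.

3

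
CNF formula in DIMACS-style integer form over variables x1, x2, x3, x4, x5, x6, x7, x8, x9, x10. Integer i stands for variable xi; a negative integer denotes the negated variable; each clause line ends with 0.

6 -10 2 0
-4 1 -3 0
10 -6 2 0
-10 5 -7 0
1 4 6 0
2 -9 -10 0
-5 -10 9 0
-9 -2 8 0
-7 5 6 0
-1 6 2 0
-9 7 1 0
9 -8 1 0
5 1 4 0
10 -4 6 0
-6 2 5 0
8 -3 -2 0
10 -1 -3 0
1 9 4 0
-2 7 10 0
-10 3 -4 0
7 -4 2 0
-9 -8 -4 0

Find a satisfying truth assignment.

Set x1 = True and propagate.
The remaining clauses are satisfied by x2 = True, x3 = False, x4 = False, x5 = True, x6 = True, x7 = True, x8 = True, x9 = True, x10 = True.
Every clause has at least one true literal under this assignment.

x1=True, x2=True, x3=False, x4=False, x5=True, x6=True, x7=True, x8=True, x9=True, x10=True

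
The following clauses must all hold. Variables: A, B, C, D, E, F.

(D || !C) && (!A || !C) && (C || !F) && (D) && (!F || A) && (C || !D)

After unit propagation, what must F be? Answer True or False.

False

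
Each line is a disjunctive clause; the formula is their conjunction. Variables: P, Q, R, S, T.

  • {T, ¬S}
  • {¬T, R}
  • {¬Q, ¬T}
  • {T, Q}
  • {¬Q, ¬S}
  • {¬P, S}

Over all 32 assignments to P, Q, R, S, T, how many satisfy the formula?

5

Satisfying assignments:
  P=F Q=F R=T S=F T=T
  P=F Q=F R=T S=T T=T
  P=F Q=T R=F S=F T=F
  P=F Q=T R=T S=F T=F
  P=T Q=F R=T S=T T=T
That's 5 in total.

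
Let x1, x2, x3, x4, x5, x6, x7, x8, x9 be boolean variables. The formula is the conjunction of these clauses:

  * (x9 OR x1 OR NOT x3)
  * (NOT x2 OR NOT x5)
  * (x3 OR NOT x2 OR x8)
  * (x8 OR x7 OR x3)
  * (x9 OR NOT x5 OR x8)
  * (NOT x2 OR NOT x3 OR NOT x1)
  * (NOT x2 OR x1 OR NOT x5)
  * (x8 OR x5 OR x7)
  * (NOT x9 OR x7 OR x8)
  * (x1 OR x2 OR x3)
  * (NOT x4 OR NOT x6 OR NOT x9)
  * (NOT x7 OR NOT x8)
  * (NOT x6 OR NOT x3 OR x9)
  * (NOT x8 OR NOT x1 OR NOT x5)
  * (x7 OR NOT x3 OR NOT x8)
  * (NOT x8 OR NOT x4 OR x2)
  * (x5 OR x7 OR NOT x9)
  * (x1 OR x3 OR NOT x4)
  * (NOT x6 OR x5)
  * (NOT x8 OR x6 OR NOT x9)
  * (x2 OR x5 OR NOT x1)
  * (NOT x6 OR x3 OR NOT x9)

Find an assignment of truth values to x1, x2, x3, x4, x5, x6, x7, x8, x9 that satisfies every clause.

x1 = F, x2 = T, x3 = T, x4 = F, x5 = F, x6 = F, x7 = T, x8 = F, x9 = T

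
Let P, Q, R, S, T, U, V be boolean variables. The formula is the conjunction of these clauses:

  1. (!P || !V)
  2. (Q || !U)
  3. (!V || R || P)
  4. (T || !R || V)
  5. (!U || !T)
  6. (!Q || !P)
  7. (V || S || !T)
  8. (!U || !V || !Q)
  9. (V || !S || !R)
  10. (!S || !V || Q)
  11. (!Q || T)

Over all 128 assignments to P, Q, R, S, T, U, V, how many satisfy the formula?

11

Case analysis on V and Q:
  V=T, Q=T: remaining (P,R,S,T,U) ∈ {(F,T,F,T,F); (F,T,T,T,F)} — 2.
  V=T, Q=F: remaining (P,R,S,T,U) ∈ {(F,T,F,F,F); (F,T,F,T,F)} — 2.
  V=F, Q=T: remaining (P,R,S,T,U) ∈ {(F,F,T,T,F)} — 1.
  V=F, Q=F: P free; 3 ways for (R,S,T,U) × 2^1 = 6.
Total: 2 + 2 + 1 + 6 = 11.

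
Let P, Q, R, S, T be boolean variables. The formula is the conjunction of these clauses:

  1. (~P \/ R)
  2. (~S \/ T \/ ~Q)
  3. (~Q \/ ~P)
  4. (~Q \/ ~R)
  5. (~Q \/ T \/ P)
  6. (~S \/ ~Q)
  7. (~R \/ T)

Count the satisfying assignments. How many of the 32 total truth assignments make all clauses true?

9

Case analysis on Q and P:
  Q=1, P=1: a clause becomes empty — 0.
  Q=1, P=0: remaining (R,S,T) ∈ {(0,0,1)} — 1.
  Q=0, P=1: remaining (R,S,T) ∈ {(1,0,1); (1,1,1)} — 2.
  Q=0, P=0: S free; 3 ways for (R,T) × 2^1 = 6.
Total: 0 + 1 + 2 + 6 = 9.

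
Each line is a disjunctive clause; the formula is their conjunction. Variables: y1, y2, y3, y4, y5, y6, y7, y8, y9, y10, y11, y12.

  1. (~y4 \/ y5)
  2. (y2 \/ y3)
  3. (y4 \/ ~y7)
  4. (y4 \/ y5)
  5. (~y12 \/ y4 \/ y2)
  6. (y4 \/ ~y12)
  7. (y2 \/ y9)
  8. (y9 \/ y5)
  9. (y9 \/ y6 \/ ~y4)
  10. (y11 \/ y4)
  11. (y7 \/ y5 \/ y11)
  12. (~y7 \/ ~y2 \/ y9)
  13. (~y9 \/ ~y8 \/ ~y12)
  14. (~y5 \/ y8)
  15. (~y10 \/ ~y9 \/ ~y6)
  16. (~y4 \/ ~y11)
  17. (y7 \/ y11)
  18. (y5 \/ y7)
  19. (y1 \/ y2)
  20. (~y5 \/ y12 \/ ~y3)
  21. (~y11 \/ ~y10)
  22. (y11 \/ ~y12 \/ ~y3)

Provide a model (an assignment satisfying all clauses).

y1=F  y2=T  y3=F  y4=F  y5=T  y6=F  y7=F  y8=T  y9=F  y10=F  y11=T  y12=F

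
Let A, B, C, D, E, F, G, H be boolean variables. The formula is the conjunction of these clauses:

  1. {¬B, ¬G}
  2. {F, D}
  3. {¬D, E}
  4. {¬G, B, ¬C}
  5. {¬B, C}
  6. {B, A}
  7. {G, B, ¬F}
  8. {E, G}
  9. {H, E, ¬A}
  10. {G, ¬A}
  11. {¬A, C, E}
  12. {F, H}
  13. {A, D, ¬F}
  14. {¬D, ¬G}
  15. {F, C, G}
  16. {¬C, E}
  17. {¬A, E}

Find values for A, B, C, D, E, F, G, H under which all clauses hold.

A=True  B=False  C=False  D=False  E=True  F=True  G=True  H=False

Check each clause:
  1. {¬G, ¬B} — ¬B is true.
  2. {F, D} — F is true.
  3. {E, ¬D} — ¬D is true.
  4. {¬C, ¬G, B} — ¬C is true.
  5. {¬B, C} — ¬B is true.
  6. {A, B} — A is true.
  7. {G, B, ¬F} — G is true.
  8. {G, E} — E is true.
  9. {¬A, E, H} — E is true.
  10. {G, ¬A} — G is true.
  11. {E, ¬A, C} — E is true.
  12. {F, H} — F is true.
  13. {D, A, ¬F} — A is true.
  14. {¬D, ¬G} — ¬D is true.
  15. {C, G, F} — F is true.
  16. {E, ¬C} — ¬C is true.
  17. {¬A, E} — E is true.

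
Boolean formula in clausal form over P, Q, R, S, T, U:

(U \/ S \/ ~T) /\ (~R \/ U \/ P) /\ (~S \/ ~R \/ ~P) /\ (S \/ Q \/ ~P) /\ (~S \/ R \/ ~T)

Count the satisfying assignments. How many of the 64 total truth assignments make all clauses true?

28

Split on S, then P.
  S=T, P=T: remaining (Q,R,T,U) ∈ {(F,F,F,F); (F,F,F,T); (T,F,F,F); (T,F,F,T)} — 4.
  S=T, P=F: Q free; 4 ways for (R,T,U) × 2^1 = 8.
  S=F, P=T: R free; 3 ways for (Q,T,U) × 2^1 = 6.
  S=F, P=F: Q free; 5 ways for (R,T,U) × 2^1 = 10.
Total: 4 + 8 + 6 + 10 = 28.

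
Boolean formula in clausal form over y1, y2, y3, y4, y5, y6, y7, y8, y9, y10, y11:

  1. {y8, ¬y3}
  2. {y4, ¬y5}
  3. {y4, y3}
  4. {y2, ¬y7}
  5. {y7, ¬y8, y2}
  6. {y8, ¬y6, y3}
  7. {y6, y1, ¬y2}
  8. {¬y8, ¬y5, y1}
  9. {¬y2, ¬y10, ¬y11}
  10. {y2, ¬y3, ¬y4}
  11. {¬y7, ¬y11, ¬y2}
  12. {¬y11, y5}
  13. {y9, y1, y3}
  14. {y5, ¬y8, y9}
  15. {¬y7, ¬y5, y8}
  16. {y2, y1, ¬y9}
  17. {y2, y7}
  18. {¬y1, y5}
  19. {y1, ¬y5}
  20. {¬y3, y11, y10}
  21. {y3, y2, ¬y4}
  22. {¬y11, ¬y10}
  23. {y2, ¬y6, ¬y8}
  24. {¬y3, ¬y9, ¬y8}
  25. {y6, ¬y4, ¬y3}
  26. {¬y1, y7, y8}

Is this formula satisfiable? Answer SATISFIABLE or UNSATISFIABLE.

SATISFIABLE

Branch on y1: take y1 = True.
  then y5 is forced to True.
  then y4 is forced to True.
Branch on y2: take y2 = True.
Set y3 = True and propagate.
  then y8 is forced to True.
  then y9 is forced to False.
  then y6 is forced to True.
For the remaining variables, y7 = False, y10 = False, y11 = True works.
So y1 = T, y2 = T, y3 = T, y4 = T, y5 = T, y6 = T, y7 = F, y8 = T, y9 = F, y10 = F, y11 = T is a satisfying assignment.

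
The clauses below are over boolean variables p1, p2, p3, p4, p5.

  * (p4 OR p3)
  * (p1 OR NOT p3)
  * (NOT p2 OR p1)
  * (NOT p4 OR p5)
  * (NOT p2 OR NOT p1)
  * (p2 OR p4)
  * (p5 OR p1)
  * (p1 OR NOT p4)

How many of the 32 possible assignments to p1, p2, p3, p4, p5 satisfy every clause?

2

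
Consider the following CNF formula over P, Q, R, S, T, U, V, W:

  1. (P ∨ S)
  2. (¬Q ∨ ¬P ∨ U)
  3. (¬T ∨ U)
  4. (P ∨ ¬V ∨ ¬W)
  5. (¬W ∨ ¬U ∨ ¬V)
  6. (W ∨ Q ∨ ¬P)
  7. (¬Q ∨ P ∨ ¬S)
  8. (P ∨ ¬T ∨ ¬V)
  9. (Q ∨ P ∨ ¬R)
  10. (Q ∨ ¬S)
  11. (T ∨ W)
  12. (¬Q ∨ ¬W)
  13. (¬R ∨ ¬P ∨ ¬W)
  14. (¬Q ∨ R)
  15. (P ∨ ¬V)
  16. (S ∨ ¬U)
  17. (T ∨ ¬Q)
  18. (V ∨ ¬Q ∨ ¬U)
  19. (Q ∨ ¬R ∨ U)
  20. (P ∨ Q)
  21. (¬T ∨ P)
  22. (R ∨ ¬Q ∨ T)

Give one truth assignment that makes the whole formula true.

P=True, Q=False, R=False, S=False, T=False, U=False, V=False, W=True

Set P = True and propagate.
The remaining clauses are satisfied by Q = False, R = False, S = False, T = False, U = False, V = False, W = True.
Check each clause:
  1. (P ∨ S) — P is true.
  2. (¬Q ∨ U ∨ ¬P) — ¬Q is true.
  3. (¬T ∨ U) — ¬T is true.
  4. (¬V ∨ ¬W ∨ P) — P is true.
  5. (¬W ∨ ¬V ∨ ¬U) — ¬V is true.
  6. (W ∨ Q ∨ ¬P) — W is true.
  7. (¬Q ∨ ¬S ∨ P) — P is true.
  8. (P ∨ ¬T ∨ ¬V) — ¬V is true.
  9. (¬R ∨ Q ∨ P) — P is true.
  10. (¬S ∨ Q) — ¬S is true.
  11. (T ∨ W) — W is true.
  12. (¬Q ∨ ¬W) — ¬Q is true.
  13. (¬W ∨ ¬R ∨ ¬P) — ¬R is true.
  14. (R ∨ ¬Q) — ¬Q is true.
  15. (¬V ∨ P) — P is true.
  16. (¬U ∨ S) — ¬U is true.
  17. (¬Q ∨ T) — ¬Q is true.
  18. (V ∨ ¬Q ∨ ¬U) — ¬U is true.
  19. (Q ∨ ¬R ∨ U) — ¬R is true.
  20. (Q ∨ P) — P is true.
  21. (P ∨ ¬T) — P is true.
  22. (¬Q ∨ T ∨ R) — ¬Q is true.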